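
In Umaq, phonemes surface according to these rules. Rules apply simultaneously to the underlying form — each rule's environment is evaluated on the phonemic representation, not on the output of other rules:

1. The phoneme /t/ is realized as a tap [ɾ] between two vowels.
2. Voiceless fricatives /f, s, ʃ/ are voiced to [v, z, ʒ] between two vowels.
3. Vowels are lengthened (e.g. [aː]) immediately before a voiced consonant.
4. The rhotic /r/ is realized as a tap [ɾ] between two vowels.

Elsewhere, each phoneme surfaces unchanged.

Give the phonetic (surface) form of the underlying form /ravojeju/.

[raːvoːjeːju]

/r/ (word-initial): rule 4 targets it, but not between two vowels → unchanged [r].
/a/ (between /r/ and /v/): before a voiced consonant, so rule 3 applies → [aː].
/v/ stays [v].
/o/ (between /v/ and /j/) occurs before a voiced consonant → [oː] by rule 3.
/j/ (between /o/ and /e/): no rule targets it → [j].
/e/ — between /j/ and /j/, before a voiced consonant — surfaces as [eː] (rule 3).
/j/ (between /e/ and /u/): no rule targets it → [j].
/u/ — word-final; rule 3 does not apply here → [u].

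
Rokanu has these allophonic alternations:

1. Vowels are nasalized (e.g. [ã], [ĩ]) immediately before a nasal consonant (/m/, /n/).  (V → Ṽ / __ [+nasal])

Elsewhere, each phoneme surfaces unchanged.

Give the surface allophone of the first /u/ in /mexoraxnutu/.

[u]

/u/ — between /n/ and /t/; rule 1 does not apply here → [u].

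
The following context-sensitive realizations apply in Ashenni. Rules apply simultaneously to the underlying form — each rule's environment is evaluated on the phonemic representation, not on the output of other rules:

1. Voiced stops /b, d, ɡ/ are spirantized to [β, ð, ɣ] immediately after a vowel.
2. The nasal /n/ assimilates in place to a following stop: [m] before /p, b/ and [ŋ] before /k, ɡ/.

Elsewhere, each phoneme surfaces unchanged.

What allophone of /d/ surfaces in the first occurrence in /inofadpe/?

Rule 1 applies to /d/ (between /a/ and /p/: immediately after a vowel) → [ð].

[ð]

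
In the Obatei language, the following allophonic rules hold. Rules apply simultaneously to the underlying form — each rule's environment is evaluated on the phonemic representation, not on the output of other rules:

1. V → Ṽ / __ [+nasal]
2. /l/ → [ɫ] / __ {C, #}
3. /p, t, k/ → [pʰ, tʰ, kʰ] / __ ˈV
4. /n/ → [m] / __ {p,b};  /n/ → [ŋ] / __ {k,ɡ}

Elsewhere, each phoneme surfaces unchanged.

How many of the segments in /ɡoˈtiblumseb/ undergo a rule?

2

Segments that undergo a rule: /t/ → [tʰ] (rule 3); /u/ → [ũ] (rule 1).
All other segments surface unchanged.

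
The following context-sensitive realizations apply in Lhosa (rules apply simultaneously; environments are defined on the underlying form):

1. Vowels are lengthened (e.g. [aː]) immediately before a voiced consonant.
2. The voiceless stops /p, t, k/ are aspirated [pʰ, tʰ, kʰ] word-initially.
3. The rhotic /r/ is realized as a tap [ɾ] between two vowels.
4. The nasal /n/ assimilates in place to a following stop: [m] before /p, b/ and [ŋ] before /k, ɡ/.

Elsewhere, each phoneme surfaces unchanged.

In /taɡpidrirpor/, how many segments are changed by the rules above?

5

Segments that undergo a rule: /t/ → [tʰ] (rule 2); /a/ → [aː] (rule 1); /i/ → [iː] (rule 1); /i/ → [iː] (rule 1); /o/ → [oː] (rule 1).
All other segments surface unchanged.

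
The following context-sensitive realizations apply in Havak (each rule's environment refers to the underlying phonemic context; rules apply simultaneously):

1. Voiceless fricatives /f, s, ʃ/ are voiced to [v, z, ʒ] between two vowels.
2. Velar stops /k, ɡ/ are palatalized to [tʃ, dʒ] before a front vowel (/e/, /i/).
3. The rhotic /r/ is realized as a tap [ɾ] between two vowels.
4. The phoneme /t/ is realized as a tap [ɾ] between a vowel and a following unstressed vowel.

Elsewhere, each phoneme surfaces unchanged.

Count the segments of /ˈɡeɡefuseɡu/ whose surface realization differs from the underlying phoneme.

4

Segments that undergo a rule: /ɡ/ → [dʒ] (rule 2); /ɡ/ → [dʒ] (rule 2); /f/ → [v] (rule 1); /s/ → [z] (rule 1).
All other segments surface unchanged.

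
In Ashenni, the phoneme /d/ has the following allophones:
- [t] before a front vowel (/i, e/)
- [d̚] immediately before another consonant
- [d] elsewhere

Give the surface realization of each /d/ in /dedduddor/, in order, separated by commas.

[t], [d̚], [d], [d̚], [d]

Occurrence 1 (position 1): before a front vowel (/i, e/) → [t].
Occurrence 2 (position 3): immediately before another consonant → [d̚].
Occurrence 3 (position 4): no conditioning environment matches → elsewhere allophone [d].
Occurrence 4 (position 6): immediately before another consonant → [d̚].
Occurrence 5 (position 7): no conditioning environment matches → elsewhere allophone [d].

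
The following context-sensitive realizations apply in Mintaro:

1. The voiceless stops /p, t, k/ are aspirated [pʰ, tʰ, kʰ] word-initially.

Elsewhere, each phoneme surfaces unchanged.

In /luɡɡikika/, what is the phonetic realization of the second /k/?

[k]

/k/ (between /i/ and /a/) fails the environment for rule 1, so it stays [k].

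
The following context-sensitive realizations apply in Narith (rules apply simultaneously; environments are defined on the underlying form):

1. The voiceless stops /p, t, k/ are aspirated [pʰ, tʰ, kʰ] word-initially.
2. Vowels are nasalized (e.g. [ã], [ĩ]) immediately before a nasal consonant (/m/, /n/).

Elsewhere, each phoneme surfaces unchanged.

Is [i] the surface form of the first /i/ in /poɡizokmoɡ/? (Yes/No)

/i/ — between /ɡ/ and /z/; rule 2 does not apply here → [i].
The actual realization is [i], which matches [i].

Yes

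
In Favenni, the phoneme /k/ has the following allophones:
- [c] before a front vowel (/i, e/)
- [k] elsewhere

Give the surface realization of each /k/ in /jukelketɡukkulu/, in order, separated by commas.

[c], [c], [k], [k]

Occurrence 1 (position 3): before a front vowel → [c].
Occurrence 2 (position 6): before a front vowel → [c].
Occurrence 3 (position 11): no conditioning environment matches → elsewhere allophone [k].
Occurrence 4 (position 12): no conditioning environment matches → elsewhere allophone [k].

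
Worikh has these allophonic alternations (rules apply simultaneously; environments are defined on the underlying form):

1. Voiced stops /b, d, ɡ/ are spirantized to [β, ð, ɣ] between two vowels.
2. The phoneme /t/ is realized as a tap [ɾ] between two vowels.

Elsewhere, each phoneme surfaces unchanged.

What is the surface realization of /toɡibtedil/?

[toɣibteðil]

/t/ — word-initial; rule 2 does not apply here → [t].
/o/ — not in any rule's target class → [o].
/ɡ/ (between /o/ and /i/) occurs between two vowels → [ɣ] by rule 1.
/i/ (between /ɡ/ and /b/) is unaffected → [i].
/b/ (between /i/ and /t/) fails the environment for rule 1, so it stays [b].
/t/ (between /b/ and /e/): rule 2 targets it, but not between two vowels → unchanged [t].
/e/ (between /t/ and /d/): no rule targets it → [e].
/d/ (between /e/ and /i/) occurs between two vowels → [ð] by rule 1.
/i/ — not in any rule's target class → [i].
/l/ — not in any rule's target class → [l].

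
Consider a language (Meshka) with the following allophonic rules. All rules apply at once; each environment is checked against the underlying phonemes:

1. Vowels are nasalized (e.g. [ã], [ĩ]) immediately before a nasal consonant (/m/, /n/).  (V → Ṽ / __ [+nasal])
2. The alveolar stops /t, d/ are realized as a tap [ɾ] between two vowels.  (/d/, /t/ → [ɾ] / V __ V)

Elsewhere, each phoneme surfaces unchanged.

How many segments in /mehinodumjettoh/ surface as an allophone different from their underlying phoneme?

Segments that undergo a rule: /i/ → [ĩ] (rule 1); /d/ → [ɾ] (rule 2); /u/ → [ũ] (rule 1).
All other segments surface unchanged.

3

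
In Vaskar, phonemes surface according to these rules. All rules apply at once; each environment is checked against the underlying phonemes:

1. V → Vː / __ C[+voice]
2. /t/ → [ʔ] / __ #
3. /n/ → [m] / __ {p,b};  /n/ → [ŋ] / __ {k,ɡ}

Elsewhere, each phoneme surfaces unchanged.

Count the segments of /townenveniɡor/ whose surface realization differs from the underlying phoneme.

5

Segments that undergo a rule: /o/ → [oː] (rule 1); /e/ → [eː] (rule 1); /e/ → [eː] (rule 1); /i/ → [iː] (rule 1); /o/ → [oː] (rule 1).
All other segments surface unchanged.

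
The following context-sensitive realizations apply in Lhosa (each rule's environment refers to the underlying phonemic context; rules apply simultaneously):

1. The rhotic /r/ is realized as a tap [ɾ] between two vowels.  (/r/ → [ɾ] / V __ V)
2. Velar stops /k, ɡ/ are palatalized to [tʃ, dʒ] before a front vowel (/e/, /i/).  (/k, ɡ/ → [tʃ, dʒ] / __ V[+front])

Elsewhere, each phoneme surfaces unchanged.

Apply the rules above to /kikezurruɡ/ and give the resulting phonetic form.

/k/ meets the environment for rule 2 (before a front vowel) → [tʃ].
/i/ (between /k/ and /k/) is unaffected → [i].
/k/ (between /i/ and /e/): before a front vowel, so rule 2 applies → [tʃ].
/e/ — not in any rule's target class → [e].
/z/ — not in any rule's target class → [z].
/u/ (between /z/ and /r/) is unaffected → [u].
/r/ (between /u/ and /r/) fails the environment for rule 1, so it stays [r].
/r/ (between /r/ and /u/) is in the target of rule 1 but the environment (between two vowels) is not met → [r].
/u/ (between /r/ and /ɡ/) is unaffected → [u].
/ɡ/ (word-final) fails the environment for rule 2, so it stays [ɡ].

[tʃitʃezurruɡ]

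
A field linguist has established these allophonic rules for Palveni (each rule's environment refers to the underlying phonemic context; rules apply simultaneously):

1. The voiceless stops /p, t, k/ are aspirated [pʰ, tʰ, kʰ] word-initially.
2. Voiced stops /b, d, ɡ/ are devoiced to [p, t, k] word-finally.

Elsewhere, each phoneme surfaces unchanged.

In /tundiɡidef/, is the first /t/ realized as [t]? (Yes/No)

Rule 1 applies to /t/ (word-initial: word-initially) → [tʰ].
The actual realization is [tʰ], not [t].

No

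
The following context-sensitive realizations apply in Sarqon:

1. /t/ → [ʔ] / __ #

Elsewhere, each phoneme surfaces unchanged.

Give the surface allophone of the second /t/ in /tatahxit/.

[t]

/t/ (between /a/ and /a/): rule 1 targets it, but not word-finally → unchanged [t].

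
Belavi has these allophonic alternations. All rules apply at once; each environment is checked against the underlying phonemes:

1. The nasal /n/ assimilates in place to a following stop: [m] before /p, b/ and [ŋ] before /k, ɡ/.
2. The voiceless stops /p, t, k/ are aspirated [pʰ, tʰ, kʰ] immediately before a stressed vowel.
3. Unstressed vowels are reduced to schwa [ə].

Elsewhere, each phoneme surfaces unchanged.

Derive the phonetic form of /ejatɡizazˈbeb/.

/e/ — word-initial, in an unstressed syllable — surfaces as [ə] (rule 3).
/j/ (between /e/ and /a/) is unaffected → [j].
/a/ — between /j/ and /t/, in an unstressed syllable — surfaces as [ə] (rule 3).
/t/ (between /a/ and /ɡ/): rule 2 targets it, but not immediately before a stressed vowel → unchanged [t].
/ɡ/ — not in any rule's target class → [ɡ].
/i/ meets the environment for rule 3 (in an unstressed syllable) → [ə].
/z/ (between /i/ and /a/) is unaffected → [z].
/a/ (between /z/ and /z/): in an unstressed syllable, so rule 3 applies → [ə].
/z/ — not in any rule's target class → [z].
/b/ (between /z/ and /e/): no rule targets it → [b].
/e/ (between /b/ and /b/) is in the target of rule 3 but the environment (in an unstressed syllable) is not met → [e].
/b/ stays [b].

[əjətɡəzəzˈbeb]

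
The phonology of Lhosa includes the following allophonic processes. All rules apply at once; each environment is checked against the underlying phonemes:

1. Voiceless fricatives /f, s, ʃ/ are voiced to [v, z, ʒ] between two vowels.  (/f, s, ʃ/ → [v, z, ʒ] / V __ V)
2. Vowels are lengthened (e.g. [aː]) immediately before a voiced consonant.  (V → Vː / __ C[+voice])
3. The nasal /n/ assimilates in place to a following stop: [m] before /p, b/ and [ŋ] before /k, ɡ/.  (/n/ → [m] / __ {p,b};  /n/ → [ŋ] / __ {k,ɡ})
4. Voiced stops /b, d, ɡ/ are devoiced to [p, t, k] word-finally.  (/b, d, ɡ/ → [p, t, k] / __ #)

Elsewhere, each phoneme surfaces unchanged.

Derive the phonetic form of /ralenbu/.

/r/ — not in any rule's target class → [r].
/a/ (between /r/ and /l/) occurs before a voiced consonant → [aː] by rule 2.
/l/ stays [l].
Rule 2 applies to /e/ (between /l/ and /n/: before a voiced consonant) → [eː].
/n/ — between /e/ and /b/, before a labial or velar stop — surfaces as [m] (rule 3).
/b/ — between /n/ and /u/; rule 4 does not apply here → [b].
/u/ (word-final): rule 2 targets it, but not before a voiced consonant → unchanged [u].

[raːleːmbu]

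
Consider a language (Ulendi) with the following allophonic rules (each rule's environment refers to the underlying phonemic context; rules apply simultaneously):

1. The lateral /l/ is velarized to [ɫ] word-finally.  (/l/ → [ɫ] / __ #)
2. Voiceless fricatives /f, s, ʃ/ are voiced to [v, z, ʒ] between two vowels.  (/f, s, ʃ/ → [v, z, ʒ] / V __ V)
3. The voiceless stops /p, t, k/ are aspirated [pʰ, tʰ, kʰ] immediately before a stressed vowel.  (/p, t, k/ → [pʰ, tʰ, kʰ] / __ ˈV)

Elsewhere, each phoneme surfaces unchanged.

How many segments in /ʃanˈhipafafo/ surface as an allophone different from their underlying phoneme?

2

Segments that undergo a rule: /f/ → [v] (rule 2); /f/ → [v] (rule 2).
All other segments surface unchanged.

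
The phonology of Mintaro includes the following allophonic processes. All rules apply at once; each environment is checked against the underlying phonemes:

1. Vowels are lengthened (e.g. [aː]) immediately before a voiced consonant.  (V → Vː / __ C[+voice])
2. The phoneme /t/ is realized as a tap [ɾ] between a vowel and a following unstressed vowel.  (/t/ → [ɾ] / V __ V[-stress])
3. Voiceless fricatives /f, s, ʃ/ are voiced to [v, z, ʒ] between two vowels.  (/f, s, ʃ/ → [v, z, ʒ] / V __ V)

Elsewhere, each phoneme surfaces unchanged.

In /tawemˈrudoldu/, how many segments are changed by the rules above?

4

Segments that undergo a rule: /a/ → [aː] (rule 1); /e/ → [eː] (rule 1); /u/ → [uː] (rule 1); /o/ → [oː] (rule 1).
All other segments surface unchanged.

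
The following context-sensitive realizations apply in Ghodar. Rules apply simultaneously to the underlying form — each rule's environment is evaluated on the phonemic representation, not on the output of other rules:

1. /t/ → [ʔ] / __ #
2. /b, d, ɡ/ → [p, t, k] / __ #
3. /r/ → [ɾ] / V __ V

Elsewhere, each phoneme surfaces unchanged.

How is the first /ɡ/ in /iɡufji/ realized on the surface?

[ɡ]

/ɡ/ — between /i/ and /u/; rule 2 does not apply here → [ɡ].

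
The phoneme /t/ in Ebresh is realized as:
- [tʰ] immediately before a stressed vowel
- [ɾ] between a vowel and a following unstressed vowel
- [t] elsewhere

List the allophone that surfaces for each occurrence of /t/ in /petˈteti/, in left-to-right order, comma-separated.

Occurrence 1 (position 3): no conditioning environment matches → elsewhere allophone [t].
Occurrence 2 (position 4): immediately before a stressed vowel → [tʰ].
Occurrence 3 (position 6): between a vowel and an unstressed vowel → [ɾ].

[t], [tʰ], [ɾ]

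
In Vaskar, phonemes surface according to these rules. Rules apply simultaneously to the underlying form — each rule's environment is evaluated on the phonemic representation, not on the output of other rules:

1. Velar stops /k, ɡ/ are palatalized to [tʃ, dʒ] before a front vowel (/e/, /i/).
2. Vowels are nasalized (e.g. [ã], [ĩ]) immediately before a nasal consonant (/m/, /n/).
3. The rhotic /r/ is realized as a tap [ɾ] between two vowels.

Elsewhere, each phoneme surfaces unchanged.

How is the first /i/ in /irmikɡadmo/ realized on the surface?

/i/ — word-initial; rule 2 does not apply here → [i].

[i]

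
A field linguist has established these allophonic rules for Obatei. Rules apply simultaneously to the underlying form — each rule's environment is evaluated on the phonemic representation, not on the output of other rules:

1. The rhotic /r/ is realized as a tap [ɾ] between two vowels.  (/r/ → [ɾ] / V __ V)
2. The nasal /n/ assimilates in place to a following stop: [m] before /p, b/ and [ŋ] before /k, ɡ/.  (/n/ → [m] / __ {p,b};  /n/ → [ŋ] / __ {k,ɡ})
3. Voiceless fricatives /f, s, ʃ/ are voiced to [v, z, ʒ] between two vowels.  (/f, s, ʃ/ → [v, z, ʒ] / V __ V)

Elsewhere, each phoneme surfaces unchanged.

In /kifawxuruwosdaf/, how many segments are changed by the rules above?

2

Segments that undergo a rule: /f/ → [v] (rule 3); /r/ → [ɾ] (rule 1).
All other segments surface unchanged.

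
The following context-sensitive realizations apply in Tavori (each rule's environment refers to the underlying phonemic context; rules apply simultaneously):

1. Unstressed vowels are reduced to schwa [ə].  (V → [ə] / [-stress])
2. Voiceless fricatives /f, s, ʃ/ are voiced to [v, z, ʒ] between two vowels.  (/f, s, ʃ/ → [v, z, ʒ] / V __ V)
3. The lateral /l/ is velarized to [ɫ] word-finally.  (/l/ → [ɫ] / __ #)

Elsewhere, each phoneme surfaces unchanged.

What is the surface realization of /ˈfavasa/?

/f/ — word-initial; rule 2 does not apply here → [f].
/a/ (between /f/ and /v/) fails the environment for rule 1, so it stays [a].
/v/ — not in any rule's target class → [v].
/a/ (between /v/ and /s/): in an unstressed syllable, so rule 1 applies → [ə].
/s/ (between /a/ and /a/) occurs between two vowels → [z] by rule 2.
/a/ — word-final, in an unstressed syllable — surfaces as [ə] (rule 1).

[ˈfavəzə]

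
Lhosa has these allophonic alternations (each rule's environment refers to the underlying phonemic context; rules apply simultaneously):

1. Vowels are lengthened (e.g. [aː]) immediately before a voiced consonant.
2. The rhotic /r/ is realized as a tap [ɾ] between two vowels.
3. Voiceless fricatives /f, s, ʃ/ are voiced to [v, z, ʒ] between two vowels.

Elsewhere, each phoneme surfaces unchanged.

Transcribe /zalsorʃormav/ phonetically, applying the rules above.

[zaːlsoːrʃoːrmaːv]

Rule 1 applies to /a/ (between /z/ and /l/: before a voiced consonant) → [aː].
/s/ (between /l/ and /o/): rule 3 targets it, but not between two vowels → unchanged [s].
Rule 1 applies to /o/ (between /s/ and /r/: before a voiced consonant) → [oː].
/r/ (between /o/ and /ʃ/) is in the target of rule 2 but the environment (between two vowels) is not met → [r].
/ʃ/ (between /r/ and /o/) is in the target of rule 3 but the environment (between two vowels) is not met → [ʃ].
/o/ (between /ʃ/ and /r/) occurs before a voiced consonant → [oː] by rule 1.
/r/ (between /o/ and /m/): rule 2 targets it, but not between two vowels → unchanged [r].
/a/ (between /m/ and /v/) occurs before a voiced consonant → [aː] by rule 1.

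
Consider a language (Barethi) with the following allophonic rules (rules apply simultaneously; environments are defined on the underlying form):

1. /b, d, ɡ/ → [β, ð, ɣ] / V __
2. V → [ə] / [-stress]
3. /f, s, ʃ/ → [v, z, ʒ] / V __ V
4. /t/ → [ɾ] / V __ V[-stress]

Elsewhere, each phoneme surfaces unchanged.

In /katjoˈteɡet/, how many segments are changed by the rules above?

Segments that undergo a rule: /a/ → [ə] (rule 2); /o/ → [ə] (rule 2); /ɡ/ → [ɣ] (rule 1); /e/ → [ə] (rule 2).
All other segments surface unchanged.

4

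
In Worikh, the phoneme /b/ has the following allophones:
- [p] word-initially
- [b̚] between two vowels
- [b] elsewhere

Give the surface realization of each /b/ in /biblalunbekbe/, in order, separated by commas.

Occurrence 1 (position 1): word-initially → [p].
Occurrence 2 (position 3): no conditioning environment matches → elsewhere allophone [b].
Occurrence 3 (position 9): no conditioning environment matches → elsewhere allophone [b].
Occurrence 4 (position 12): no conditioning environment matches → elsewhere allophone [b].

[p], [b], [b], [b]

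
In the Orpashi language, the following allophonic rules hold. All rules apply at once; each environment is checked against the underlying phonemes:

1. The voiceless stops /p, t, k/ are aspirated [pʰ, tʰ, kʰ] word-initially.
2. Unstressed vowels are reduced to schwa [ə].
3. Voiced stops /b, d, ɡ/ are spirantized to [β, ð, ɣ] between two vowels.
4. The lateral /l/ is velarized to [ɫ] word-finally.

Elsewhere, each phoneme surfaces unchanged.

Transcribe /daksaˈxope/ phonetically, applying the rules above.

/d/ — word-initial; rule 3 does not apply here → [d].
/a/ meets the environment for rule 2 (in an unstressed syllable) → [ə].
/k/ (between /a/ and /s/) is in the target of rule 1 but the environment (word-initially) is not met → [k].
/s/ — not in any rule's target class → [s].
/a/ (between /s/ and /x/): in an unstressed syllable, so rule 2 applies → [ə].
/x/ (between /a/ and /o/) is unaffected → [x].
/o/ (between /x/ and /p/) is in the target of rule 2 but the environment (in an unstressed syllable) is not met → [o].
/p/ — between /o/ and /e/; rule 1 does not apply here → [p].
/e/ meets the environment for rule 2 (in an unstressed syllable) → [ə].

[dəksəˈxopə]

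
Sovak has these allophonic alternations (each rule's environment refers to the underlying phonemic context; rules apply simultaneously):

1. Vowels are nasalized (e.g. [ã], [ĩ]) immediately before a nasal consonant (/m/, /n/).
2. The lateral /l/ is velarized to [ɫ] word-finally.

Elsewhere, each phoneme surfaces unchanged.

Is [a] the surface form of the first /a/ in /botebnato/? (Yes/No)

/a/ — between /n/ and /t/; rule 1 does not apply here → [a].
The actual realization is [a], which matches [a].

Yes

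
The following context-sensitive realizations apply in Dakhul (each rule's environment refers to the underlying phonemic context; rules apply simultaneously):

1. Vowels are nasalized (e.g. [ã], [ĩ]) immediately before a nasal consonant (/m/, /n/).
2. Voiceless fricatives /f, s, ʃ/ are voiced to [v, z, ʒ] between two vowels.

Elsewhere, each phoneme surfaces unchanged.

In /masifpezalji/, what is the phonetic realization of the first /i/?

/i/ (between /s/ and /f/): rule 1 targets it, but not before a nasal consonant → unchanged [i].

[i]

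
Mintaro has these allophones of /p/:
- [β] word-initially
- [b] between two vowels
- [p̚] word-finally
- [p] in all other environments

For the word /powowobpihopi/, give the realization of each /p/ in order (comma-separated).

[β], [p], [b]

Occurrence 1 (position 1): word-initially → [β].
Occurrence 2 (position 8): no conditioning environment matches → elsewhere allophone [p].
Occurrence 3 (position 12): between two vowels → [b].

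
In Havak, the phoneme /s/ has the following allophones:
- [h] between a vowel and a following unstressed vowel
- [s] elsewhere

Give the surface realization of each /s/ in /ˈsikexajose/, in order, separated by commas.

Occurrence 1 (position 1): no conditioning environment matches → elsewhere allophone [s].
Occurrence 2 (position 9): between a vowel and a following unstressed vowel → [h].

[s], [h]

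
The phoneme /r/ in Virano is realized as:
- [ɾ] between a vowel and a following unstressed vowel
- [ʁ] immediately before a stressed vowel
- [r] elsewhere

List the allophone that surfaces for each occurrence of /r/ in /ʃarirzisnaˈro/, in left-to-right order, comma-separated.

[ɾ], [r], [ʁ]

Occurrence 1 (position 3): between a vowel and a following unstressed vowel → [ɾ].
Occurrence 2 (position 5): no conditioning environment matches → elsewhere allophone [r].
Occurrence 3 (position 11): immediately before a stressed vowel → [ʁ].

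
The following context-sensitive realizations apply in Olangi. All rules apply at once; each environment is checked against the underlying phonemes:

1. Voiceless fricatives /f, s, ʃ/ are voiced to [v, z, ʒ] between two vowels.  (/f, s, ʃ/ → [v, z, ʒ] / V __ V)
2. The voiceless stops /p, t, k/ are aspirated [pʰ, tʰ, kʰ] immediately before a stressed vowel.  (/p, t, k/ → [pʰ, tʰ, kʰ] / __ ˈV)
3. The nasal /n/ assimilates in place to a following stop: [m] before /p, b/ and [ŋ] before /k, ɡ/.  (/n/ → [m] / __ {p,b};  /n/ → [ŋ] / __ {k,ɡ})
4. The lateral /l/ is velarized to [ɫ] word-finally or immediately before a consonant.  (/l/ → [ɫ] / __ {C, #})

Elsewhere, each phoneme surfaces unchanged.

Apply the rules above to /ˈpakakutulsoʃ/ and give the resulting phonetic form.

[ˈpʰakakutuɫsoʃ]

/p/ meets the environment for rule 2 (immediately before a stressed vowel) → [pʰ].
/k/ — between /a/ and /a/; rule 2 does not apply here → [k].
/k/ (between /a/ and /u/): rule 2 targets it, but not immediately before a stressed vowel → unchanged [k].
/t/ (between /u/ and /u/) is in the target of rule 2 but the environment (immediately before a stressed vowel) is not met → [t].
/l/ (between /u/ and /s/) occurs word-finally or immediately before a consonant → [ɫ] by rule 4.
/s/ — between /l/ and /o/; rule 1 does not apply here → [s].
/ʃ/ (word-final) fails the environment for rule 1, so it stays [ʃ].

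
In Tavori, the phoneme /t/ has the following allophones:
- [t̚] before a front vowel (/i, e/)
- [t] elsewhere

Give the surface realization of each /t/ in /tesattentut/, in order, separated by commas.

Occurrence 1 (position 1): before a front vowel (/i, e/) → [t̚].
Occurrence 2 (position 5): no conditioning environment matches → elsewhere allophone [t].
Occurrence 3 (position 6): before a front vowel (/i, e/) → [t̚].
Occurrence 4 (position 9): no conditioning environment matches → elsewhere allophone [t].
Occurrence 5 (position 11): no conditioning environment matches → elsewhere allophone [t].

[t̚], [t], [t̚], [t], [t]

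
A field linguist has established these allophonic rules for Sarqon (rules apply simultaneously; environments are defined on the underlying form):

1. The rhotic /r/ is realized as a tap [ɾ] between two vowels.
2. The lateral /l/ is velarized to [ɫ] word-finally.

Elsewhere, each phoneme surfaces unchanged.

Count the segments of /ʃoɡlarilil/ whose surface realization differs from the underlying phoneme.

2

Segments that undergo a rule: /r/ → [ɾ] (rule 1); /l/ → [ɫ] (rule 2).
All other segments surface unchanged.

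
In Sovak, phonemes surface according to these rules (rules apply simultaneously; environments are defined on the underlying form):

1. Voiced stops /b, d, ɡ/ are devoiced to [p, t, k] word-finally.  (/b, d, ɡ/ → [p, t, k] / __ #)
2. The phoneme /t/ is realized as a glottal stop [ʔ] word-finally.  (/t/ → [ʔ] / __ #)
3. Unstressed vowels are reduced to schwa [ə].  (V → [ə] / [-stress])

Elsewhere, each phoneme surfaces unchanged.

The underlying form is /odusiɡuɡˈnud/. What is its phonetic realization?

[ədəsəɡəɡˈnut]

/o/ meets the environment for rule 3 (in an unstressed syllable) → [ə].
/d/ (between /o/ and /u/) fails the environment for rule 1, so it stays [d].
Rule 3 applies to /u/ (between /d/ and /s/: in an unstressed syllable) → [ə].
/s/ (between /u/ and /i/): no rule targets it → [s].
/i/ meets the environment for rule 3 (in an unstressed syllable) → [ə].
/ɡ/ (between /i/ and /u/) fails the environment for rule 1, so it stays [ɡ].
/u/ (between /ɡ/ and /ɡ/) occurs in an unstressed syllable → [ə] by rule 3.
/ɡ/ (between /u/ and /n/) fails the environment for rule 1, so it stays [ɡ].
/n/ (between /ɡ/ and /u/) is unaffected → [n].
/u/ (between /n/ and /d/) fails the environment for rule 3, so it stays [u].
/d/ meets the environment for rule 1 (word-finally) → [t].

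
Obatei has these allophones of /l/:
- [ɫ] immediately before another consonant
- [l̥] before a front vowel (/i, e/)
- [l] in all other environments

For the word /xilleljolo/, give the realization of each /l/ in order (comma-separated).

[ɫ], [l̥], [ɫ], [l]

Occurrence 1 (position 3): immediately before another consonant → [ɫ].
Occurrence 2 (position 4): before a front vowel (/i, e/) → [l̥].
Occurrence 3 (position 6): immediately before another consonant → [ɫ].
Occurrence 4 (position 9): no conditioning environment matches → elsewhere allophone [l].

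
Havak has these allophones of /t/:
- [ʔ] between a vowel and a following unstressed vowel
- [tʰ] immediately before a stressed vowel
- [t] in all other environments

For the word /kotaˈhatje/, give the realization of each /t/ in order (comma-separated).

Occurrence 1 (position 3): between a vowel and a following unstressed vowel → [ʔ].
Occurrence 2 (position 7): no conditioning environment matches → elsewhere allophone [t].

[ʔ], [t]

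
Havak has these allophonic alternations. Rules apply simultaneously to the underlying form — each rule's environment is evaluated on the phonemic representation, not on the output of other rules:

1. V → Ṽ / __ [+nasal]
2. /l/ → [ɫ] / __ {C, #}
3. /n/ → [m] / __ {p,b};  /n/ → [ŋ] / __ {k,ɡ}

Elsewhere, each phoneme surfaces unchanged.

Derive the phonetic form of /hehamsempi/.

/h/ (word-initial): no rule targets it → [h].
/e/ (between /h/ and /h/) fails the environment for rule 1, so it stays [e].
/h/ (between /e/ and /a/) is unaffected → [h].
/a/ — between /h/ and /m/, before a nasal consonant — surfaces as [ã] (rule 1).
/m/ (between /a/ and /s/) is unaffected → [m].
/s/ — not in any rule's target class → [s].
Rule 1 applies to /e/ (between /s/ and /m/: before a nasal consonant) → [ẽ].
/m/ — not in any rule's target class → [m].
/p/ — not in any rule's target class → [p].
/i/ (word-final): rule 1 targets it, but not before a nasal consonant → unchanged [i].

[hehãmsẽmpi]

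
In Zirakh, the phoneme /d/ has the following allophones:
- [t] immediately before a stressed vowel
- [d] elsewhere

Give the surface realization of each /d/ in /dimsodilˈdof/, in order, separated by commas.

Occurrence 1 (position 1): no conditioning environment matches → elsewhere allophone [d].
Occurrence 2 (position 6): no conditioning environment matches → elsewhere allophone [d].
Occurrence 3 (position 9): immediately before a stressed vowel → [t].

[d], [d], [t]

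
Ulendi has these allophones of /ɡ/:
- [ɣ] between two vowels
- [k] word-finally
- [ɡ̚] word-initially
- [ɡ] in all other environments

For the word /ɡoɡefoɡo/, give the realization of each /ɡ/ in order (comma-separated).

[ɡ̚], [ɣ], [ɣ]

Occurrence 1 (position 1): word-initially → [ɡ̚].
Occurrence 2 (position 3): between two vowels → [ɣ].
Occurrence 3 (position 7): between two vowels → [ɣ].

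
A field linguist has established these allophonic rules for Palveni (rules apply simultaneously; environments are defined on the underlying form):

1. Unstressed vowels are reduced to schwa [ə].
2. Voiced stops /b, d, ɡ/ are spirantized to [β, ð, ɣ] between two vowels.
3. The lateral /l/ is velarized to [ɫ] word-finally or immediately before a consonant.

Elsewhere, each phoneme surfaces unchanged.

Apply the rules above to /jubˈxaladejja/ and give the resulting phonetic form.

/j/ — not in any rule's target class → [j].
/u/ meets the environment for rule 1 (in an unstressed syllable) → [ə].
/b/ — between /u/ and /x/; rule 2 does not apply here → [b].
/x/ stays [x].
/a/ (between /x/ and /l/): rule 1 targets it, but not in an unstressed syllable → unchanged [a].
/l/ (between /a/ and /a/) fails the environment for rule 3, so it stays [l].
/a/ (between /l/ and /d/): in an unstressed syllable, so rule 1 applies → [ə].
Rule 2 applies to /d/ (between /a/ and /e/: between two vowels) → [ð].
/e/ — between /d/ and /j/, in an unstressed syllable — surfaces as [ə] (rule 1).
/j/ (between /e/ and /j/): no rule targets it → [j].
/j/ — not in any rule's target class → [j].
/a/ (word-final): in an unstressed syllable, so rule 1 applies → [ə].

[jəbˈxaləðəjjə]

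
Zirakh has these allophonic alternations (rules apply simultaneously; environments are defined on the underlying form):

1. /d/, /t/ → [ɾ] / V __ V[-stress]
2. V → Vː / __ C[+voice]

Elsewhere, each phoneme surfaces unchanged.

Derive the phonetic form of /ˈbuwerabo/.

[ˈbuːweːraːbo]

/b/ (word-initial): no rule targets it → [b].
Rule 2 applies to /u/ (between /b/ and /w/: before a voiced consonant) → [uː].
/w/ (between /u/ and /e/): no rule targets it → [w].
/e/ (between /w/ and /r/) occurs before a voiced consonant → [eː] by rule 2.
/r/ stays [r].
/a/ meets the environment for rule 2 (before a voiced consonant) → [aː].
/b/ (between /a/ and /o/) is unaffected → [b].
/o/ (word-final): rule 2 targets it, but not before a voiced consonant → unchanged [o].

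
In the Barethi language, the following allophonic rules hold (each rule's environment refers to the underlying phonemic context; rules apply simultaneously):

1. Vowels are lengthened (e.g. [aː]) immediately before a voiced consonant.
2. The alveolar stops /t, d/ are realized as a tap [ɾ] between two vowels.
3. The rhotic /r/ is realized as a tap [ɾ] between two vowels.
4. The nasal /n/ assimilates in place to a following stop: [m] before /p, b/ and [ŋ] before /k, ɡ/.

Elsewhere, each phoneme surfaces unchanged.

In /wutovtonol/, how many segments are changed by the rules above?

Segments that undergo a rule: /t/ → [ɾ] (rule 2); /o/ → [oː] (rule 1); /o/ → [oː] (rule 1); /o/ → [oː] (rule 1).
All other segments surface unchanged.

4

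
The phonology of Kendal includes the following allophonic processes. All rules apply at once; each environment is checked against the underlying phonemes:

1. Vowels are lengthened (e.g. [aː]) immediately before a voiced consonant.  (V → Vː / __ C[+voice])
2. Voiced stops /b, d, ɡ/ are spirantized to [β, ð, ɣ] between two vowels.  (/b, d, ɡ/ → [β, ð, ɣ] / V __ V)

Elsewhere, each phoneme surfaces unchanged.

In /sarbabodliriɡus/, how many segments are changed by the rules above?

Segments that undergo a rule: /a/ → [aː] (rule 1); /a/ → [aː] (rule 1); /b/ → [β] (rule 2); /o/ → [oː] (rule 1); /i/ → [iː] (rule 1); /i/ → [iː] (rule 1); /ɡ/ → [ɣ] (rule 2).
All other segments surface unchanged.

7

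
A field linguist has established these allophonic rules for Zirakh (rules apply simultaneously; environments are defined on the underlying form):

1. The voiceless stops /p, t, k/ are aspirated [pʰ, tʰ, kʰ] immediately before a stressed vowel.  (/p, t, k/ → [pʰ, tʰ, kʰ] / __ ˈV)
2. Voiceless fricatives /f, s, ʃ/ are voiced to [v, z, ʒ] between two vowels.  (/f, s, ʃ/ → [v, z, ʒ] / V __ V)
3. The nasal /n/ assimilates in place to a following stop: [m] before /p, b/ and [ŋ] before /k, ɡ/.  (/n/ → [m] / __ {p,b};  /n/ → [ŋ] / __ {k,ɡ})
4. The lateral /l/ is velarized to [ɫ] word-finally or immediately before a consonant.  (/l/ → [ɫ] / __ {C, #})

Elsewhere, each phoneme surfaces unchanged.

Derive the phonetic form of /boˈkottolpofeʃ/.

[boˈkʰottoɫpoveʃ]

/b/ (word-initial): no rule targets it → [b].
/o/ (between /b/ and /k/): no rule targets it → [o].
/k/ — between /o/ and /o/, immediately before a stressed vowel — surfaces as [kʰ] (rule 1).
/o/ — not in any rule's target class → [o].
/t/ (between /o/ and /t/): rule 1 targets it, but not immediately before a stressed vowel → unchanged [t].
/t/ (between /t/ and /o/): rule 1 targets it, but not immediately before a stressed vowel → unchanged [t].
/o/ (between /t/ and /l/): no rule targets it → [o].
/l/ (between /o/ and /p/) occurs word-finally or immediately before a consonant → [ɫ] by rule 4.
/p/ (between /l/ and /o/) fails the environment for rule 1, so it stays [p].
/o/ stays [o].
/f/ (between /o/ and /e/): between two vowels, so rule 2 applies → [v].
/e/ stays [e].
/ʃ/ — word-final; rule 2 does not apply here → [ʃ].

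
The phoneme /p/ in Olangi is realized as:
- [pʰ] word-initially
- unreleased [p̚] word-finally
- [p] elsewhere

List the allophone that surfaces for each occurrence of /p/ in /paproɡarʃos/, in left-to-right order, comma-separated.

[pʰ], [p]

Occurrence 1 (position 1): word-initially → [pʰ].
Occurrence 2 (position 3): no conditioning environment matches → elsewhere allophone [p].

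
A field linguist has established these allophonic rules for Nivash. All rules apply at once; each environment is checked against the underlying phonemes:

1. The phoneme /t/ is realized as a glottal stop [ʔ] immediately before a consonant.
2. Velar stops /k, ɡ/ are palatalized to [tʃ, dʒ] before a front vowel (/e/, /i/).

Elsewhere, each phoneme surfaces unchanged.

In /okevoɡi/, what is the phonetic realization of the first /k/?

[tʃ]

Rule 2 applies to /k/ (between /o/ and /e/: before a front vowel) → [tʃ].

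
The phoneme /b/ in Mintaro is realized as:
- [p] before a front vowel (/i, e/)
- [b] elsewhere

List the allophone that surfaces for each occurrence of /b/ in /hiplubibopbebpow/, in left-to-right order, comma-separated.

[p], [b], [p], [b]

Occurrence 1 (position 6): before a front vowel (/i, e/) → [p].
Occurrence 2 (position 8): no conditioning environment matches → elsewhere allophone [b].
Occurrence 3 (position 11): before a front vowel (/i, e/) → [p].
Occurrence 4 (position 13): no conditioning environment matches → elsewhere allophone [b].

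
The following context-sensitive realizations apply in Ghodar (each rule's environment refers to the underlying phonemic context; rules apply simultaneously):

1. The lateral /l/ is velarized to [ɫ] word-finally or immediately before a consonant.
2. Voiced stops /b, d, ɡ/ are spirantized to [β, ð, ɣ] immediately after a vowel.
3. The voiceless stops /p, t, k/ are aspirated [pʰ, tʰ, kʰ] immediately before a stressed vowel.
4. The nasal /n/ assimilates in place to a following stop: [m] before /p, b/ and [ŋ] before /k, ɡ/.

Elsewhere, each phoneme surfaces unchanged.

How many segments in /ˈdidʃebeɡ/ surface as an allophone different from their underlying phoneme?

3

Segments that undergo a rule: /d/ → [ð] (rule 2); /b/ → [β] (rule 2); /ɡ/ → [ɣ] (rule 2).
All other segments surface unchanged.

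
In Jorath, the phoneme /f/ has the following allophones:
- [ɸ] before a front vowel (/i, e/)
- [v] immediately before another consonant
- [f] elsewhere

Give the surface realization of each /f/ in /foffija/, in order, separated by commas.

Occurrence 1 (position 1): no conditioning environment matches → elsewhere allophone [f].
Occurrence 2 (position 3): immediately before another consonant → [v].
Occurrence 3 (position 4): before a front vowel (/i, e/) → [ɸ].

[f], [v], [ɸ]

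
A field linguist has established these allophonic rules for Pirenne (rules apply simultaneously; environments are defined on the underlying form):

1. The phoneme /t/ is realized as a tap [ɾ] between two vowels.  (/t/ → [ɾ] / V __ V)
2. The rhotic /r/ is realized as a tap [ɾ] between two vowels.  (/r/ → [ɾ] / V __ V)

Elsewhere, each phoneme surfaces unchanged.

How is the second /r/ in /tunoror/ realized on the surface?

[r]

/r/ (word-final): rule 2 targets it, but not between two vowels → unchanged [r].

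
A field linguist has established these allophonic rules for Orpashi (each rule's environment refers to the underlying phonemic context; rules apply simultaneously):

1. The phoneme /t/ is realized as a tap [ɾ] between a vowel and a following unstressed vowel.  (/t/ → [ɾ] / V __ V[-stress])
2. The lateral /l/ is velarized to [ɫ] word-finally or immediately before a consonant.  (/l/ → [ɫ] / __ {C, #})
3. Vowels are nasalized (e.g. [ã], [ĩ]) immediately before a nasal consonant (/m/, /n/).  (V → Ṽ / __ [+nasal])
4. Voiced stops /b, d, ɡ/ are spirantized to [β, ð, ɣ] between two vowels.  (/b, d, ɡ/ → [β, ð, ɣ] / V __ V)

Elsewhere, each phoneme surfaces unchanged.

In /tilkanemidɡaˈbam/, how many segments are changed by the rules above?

5

Segments that undergo a rule: /l/ → [ɫ] (rule 2); /a/ → [ã] (rule 3); /e/ → [ẽ] (rule 3); /b/ → [β] (rule 4); /a/ → [ã] (rule 3).
All other segments surface unchanged.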